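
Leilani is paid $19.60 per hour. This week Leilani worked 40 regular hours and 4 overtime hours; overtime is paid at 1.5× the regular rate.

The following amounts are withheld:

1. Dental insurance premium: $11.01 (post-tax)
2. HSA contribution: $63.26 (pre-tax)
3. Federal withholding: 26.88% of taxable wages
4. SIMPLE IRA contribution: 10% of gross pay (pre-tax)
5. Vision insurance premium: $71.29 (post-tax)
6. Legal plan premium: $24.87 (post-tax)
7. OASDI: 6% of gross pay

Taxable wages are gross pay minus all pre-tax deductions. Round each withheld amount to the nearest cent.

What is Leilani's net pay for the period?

$385.80

Regular pay: 40 × $19.60 = $784.00
Overtime pay: 4 × $19.60 × 1.5 = $117.60
Gross pay = $784.00 + $117.60 = $901.60
SIMPLE IRA contribution: $901.60 × 0.1 = $90.16
HSA contribution: $63.26
Pre-tax total = $90.16 + $63.26 = $153.42
Taxable wages = $901.60 − $153.42 = $748.18
Federal withholding: $748.18 × 0.2688 = $201.11
OASDI: $901.60 × 0.06 = $54.10
Vision insurance premium: $71.29
Dental insurance premium: $11.01
Legal plan premium: $24.87
Total deductions = $90.16 + $63.26 + $201.11 + $54.10 + $71.29 + $11.01 + $24.87 = $515.80
Net pay = $901.60 − $515.80 = $385.80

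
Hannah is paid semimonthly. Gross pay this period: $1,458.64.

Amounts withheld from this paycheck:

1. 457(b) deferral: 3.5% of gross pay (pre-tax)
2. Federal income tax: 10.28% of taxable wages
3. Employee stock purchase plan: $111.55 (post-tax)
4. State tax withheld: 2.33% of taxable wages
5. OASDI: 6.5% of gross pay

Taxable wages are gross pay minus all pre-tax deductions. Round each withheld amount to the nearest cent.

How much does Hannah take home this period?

$1,023.73

457(b) deferral: $1,458.64 × 0.035 = $51.05
Taxable wages = $1,458.64 − $51.05 = $1,407.59
State tax withheld: $1,407.59 × 0.0233 = $32.80
Federal income tax: $1,407.59 × 0.1028 = $144.70
OASDI: $1,458.64 × 0.065 = $94.81
Employee stock purchase plan: $111.55
Total deductions = $51.05 + $32.80 + $144.70 + $94.81 + $111.55 = $434.91
Net pay = $1,458.64 − $434.91 = $1,023.73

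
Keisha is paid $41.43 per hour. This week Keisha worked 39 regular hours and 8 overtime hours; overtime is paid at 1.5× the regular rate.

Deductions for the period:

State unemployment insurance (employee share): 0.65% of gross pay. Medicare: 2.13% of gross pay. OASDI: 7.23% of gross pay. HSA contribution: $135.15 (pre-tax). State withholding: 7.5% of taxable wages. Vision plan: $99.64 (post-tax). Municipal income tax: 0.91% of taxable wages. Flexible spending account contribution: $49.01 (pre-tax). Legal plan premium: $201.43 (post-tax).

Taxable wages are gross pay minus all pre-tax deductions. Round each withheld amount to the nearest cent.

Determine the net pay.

$1253.99

Regular pay: 39 × $41.43 = $1615.77
Overtime pay: 8 × $41.43 × 1.5 = $497.16
Gross pay = $1615.77 + $497.16 = $2112.93
HSA contribution: $135.15
Flexible spending account contribution: $49.01
Pre-tax total = $135.15 + $49.01 = $184.16
Taxable wages = $2112.93 − $184.16 = $1928.77
State withholding: $1928.77 × 0.075 = $144.66
Municipal income tax: $1928.77 × 0.0091 = $17.55
OASDI: $2112.93 × 0.0723 = $152.76
State unemployment insurance (employee share): $2112.93 × 0.0065 = $13.73
Medicare: $2112.93 × 0.0213 = $45.01
Legal plan premium: $201.43
Vision plan: $99.64
Total deductions = $135.15 + $49.01 + $144.66 + $17.55 + $152.76 + $13.73 + $45.01 + $201.43 + $99.64 = $858.94
Net pay = $2112.93 − $858.94 = $1253.99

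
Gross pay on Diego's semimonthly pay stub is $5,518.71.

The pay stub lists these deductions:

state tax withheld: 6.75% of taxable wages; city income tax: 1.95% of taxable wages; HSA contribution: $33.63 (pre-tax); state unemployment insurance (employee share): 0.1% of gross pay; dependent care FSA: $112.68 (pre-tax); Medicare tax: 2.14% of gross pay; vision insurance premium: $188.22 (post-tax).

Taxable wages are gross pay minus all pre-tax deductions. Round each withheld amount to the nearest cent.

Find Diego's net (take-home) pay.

$4,593.16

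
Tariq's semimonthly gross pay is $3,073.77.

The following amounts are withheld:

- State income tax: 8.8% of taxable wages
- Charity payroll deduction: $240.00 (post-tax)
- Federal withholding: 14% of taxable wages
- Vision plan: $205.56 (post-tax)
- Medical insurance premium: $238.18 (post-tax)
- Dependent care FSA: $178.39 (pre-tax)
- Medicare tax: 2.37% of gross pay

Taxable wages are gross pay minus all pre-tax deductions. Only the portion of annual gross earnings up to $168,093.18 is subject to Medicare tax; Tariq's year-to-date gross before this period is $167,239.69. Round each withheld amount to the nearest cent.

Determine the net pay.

$1,531.27

Dependent care FSA: $178.39
Taxable wages = $3,073.77 − $178.39 = $2,895.38
State income tax: $2,895.38 × 0.088 = $254.79
Federal withholding: $2,895.38 × 0.14 = $405.35
Medicare tax: only $168,093.18 − $167,239.69 = $853.49 of this check is subject → $853.49 × 0.0237 = $20.23
Vision plan: $205.56
Charity payroll deduction: $240.00
Medical insurance premium: $238.18
Total deductions = $178.39 + $254.79 + $405.35 + $20.23 + $205.56 + $240.00 + $238.18 = $1,542.50
Net pay = $3,073.77 − $1,542.50 = $1,531.27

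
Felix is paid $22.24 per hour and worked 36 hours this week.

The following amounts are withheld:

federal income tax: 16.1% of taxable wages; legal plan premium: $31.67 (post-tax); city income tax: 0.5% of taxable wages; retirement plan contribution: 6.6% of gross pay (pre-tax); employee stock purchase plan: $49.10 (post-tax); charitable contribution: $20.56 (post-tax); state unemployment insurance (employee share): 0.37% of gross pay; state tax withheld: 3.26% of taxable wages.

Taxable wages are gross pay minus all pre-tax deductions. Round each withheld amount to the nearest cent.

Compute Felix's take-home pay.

$494.99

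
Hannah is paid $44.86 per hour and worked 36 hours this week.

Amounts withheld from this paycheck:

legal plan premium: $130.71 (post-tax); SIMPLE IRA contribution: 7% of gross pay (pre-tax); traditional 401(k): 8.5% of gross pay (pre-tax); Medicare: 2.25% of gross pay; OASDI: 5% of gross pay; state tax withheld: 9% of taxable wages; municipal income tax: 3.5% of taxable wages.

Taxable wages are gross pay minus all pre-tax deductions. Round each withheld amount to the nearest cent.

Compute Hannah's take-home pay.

Gross pay: 36 × $44.86 = $1,614.96
Traditional 401(k): $1,614.96 × 0.085 = $137.27
SIMPLE IRA contribution: $1,614.96 × 0.07 = $113.05
Pre-tax total = $137.27 + $113.05 = $250.32
Taxable wages = $1,614.96 − $250.32 = $1,364.64
State tax withheld: $1,364.64 × 0.09 = $122.82
Municipal income tax: $1,364.64 × 0.035 = $47.76
Medicare: $1,614.96 × 0.0225 = $36.34
OASDI: $1,614.96 × 0.05 = $80.75
Legal plan premium: $130.71
Total deductions = $137.27 + $113.05 + $122.82 + $47.76 + $36.34 + $80.75 + $130.71 = $668.70
Net pay = $1,614.96 − $668.70 = $946.26

$946.26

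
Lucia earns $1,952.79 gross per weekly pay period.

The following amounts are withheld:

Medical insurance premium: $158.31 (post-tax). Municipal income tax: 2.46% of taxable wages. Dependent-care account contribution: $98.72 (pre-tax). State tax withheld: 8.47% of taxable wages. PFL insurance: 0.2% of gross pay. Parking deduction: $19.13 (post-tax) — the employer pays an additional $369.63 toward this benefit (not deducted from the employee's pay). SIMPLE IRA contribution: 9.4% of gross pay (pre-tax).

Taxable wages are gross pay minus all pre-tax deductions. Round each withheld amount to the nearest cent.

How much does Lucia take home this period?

Dependent-care account contribution: $98.72
SIMPLE IRA contribution: $1,952.79 × 0.094 = $183.56
Pre-tax total = $98.72 + $183.56 = $282.28
Taxable wages = $1,952.79 − $282.28 = $1,670.51
State tax withheld: $1,670.51 × 0.0847 = $141.49
Municipal income tax: $1,670.51 × 0.0246 = $41.09
PFL insurance: $1,952.79 × 0.002 = $3.91
Parking deduction: $19.13
Medical insurance premium: $158.31
(Employer's $369.63 toward parking deduction is not withheld from the employee.)
Total deductions = $98.72 + $183.56 + $141.49 + $41.09 + $3.91 + $19.13 + $158.31 = $646.21
Net pay = $1,952.79 − $646.21 = $1,306.58

$1,306.58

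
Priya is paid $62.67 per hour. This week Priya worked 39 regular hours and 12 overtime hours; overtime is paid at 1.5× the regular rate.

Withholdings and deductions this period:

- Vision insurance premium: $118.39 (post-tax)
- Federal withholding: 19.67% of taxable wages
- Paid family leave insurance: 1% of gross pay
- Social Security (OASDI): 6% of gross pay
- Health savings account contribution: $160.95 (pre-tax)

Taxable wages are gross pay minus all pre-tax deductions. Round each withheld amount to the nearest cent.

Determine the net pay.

$2,371.81

Regular pay: 39 × $62.67 = $2,444.13
Overtime pay: 12 × $62.67 × 1.5 = $1,128.06
Gross pay = $2,444.13 + $1,128.06 = $3,572.19
Health savings account contribution: $160.95
Taxable wages = $3,572.19 − $160.95 = $3,411.24
Federal withholding: $3,411.24 × 0.1967 = $670.99
Paid family leave insurance: $3,572.19 × 0.01 = $35.72
Social Security (OASDI): $3,572.19 × 0.06 = $214.33
Vision insurance premium: $118.39
Total deductions = $160.95 + $670.99 + $35.72 + $214.33 + $118.39 = $1,200.38
Net pay = $3,572.19 − $1,200.38 = $2,371.81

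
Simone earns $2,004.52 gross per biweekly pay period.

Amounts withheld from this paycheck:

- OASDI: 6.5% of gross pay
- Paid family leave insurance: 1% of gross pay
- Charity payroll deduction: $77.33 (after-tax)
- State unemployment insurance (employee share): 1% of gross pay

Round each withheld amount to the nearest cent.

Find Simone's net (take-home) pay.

$1,756.80

Paid family leave insurance: $2,004.52 × 0.01 = $20.05
OASDI: $2,004.52 × 0.065 = $130.29
State unemployment insurance (employee share): $2,004.52 × 0.01 = $20.05
Charity payroll deduction: $77.33
Total deductions = $20.05 + $130.29 + $20.05 + $77.33 = $247.72
Net pay = $2,004.52 − $247.72 = $1,756.80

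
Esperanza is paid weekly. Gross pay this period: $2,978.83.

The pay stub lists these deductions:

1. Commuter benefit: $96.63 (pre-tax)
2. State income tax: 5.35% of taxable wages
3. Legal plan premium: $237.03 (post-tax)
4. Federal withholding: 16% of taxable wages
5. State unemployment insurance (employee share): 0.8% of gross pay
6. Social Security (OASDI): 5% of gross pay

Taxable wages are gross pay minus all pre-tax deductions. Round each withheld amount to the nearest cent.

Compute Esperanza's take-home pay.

$1,857.05

Commuter benefit: $96.63
Taxable wages = $2,978.83 − $96.63 = $2,882.20
State income tax: $2,882.20 × 0.0535 = $154.20
Federal withholding: $2,882.20 × 0.16 = $461.15
Social Security (OASDI): $2,978.83 × 0.05 = $148.94
State unemployment insurance (employee share): $2,978.83 × 0.008 = $23.83
Legal plan premium: $237.03
Total deductions = $96.63 + $154.20 + $461.15 + $148.94 + $23.83 + $237.03 = $1,121.78
Net pay = $2,978.83 − $1,121.78 = $1,857.05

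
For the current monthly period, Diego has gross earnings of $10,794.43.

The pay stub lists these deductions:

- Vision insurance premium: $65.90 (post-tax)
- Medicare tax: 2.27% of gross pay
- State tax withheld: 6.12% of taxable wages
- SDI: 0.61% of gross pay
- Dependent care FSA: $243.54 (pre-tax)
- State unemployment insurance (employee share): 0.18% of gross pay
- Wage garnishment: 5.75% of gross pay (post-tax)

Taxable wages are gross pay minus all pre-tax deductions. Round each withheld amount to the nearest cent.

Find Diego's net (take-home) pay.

$8,888.29

Dependent care FSA: $243.54
Taxable wages = $10,794.43 − $243.54 = $10,550.89
State tax withheld: $10,550.89 × 0.0612 = $645.71
State unemployment insurance (employee share): $10,794.43 × 0.0018 = $19.43
SDI: $10,794.43 × 0.0061 = $65.85
Medicare tax: $10,794.43 × 0.0227 = $245.03
Vision insurance premium: $65.90
Wage garnishment: $10,794.43 × 0.0575 = $620.68
Total deductions = $243.54 + $645.71 + $19.43 + $65.85 + $245.03 + $65.90 + $620.68 = $1,906.14
Net pay = $10,794.43 − $1,906.14 = $8,888.29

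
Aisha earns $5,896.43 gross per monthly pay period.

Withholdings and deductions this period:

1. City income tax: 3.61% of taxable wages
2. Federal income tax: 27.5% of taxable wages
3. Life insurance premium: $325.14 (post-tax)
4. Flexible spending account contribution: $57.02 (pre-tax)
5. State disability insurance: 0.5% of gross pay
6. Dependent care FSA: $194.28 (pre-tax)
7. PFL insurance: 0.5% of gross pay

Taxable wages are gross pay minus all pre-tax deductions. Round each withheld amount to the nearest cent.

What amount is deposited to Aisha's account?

Dependent care FSA: $194.28
Flexible spending account contribution: $57.02
Pre-tax total = $194.28 + $57.02 = $251.30
Taxable wages = $5,896.43 − $251.30 = $5,645.13
Federal income tax: $5,645.13 × 0.275 = $1,552.41
City income tax: $5,645.13 × 0.0361 = $203.79
PFL insurance: $5,896.43 × 0.005 = $29.48
State disability insurance: $5,896.43 × 0.005 = $29.48
Life insurance premium: $325.14
Total deductions = $194.28 + $57.02 + $1,552.41 + $203.79 + $29.48 + $29.48 + $325.14 = $2,391.60
Net pay = $5,896.43 − $2,391.60 = $3,504.83

$3,504.83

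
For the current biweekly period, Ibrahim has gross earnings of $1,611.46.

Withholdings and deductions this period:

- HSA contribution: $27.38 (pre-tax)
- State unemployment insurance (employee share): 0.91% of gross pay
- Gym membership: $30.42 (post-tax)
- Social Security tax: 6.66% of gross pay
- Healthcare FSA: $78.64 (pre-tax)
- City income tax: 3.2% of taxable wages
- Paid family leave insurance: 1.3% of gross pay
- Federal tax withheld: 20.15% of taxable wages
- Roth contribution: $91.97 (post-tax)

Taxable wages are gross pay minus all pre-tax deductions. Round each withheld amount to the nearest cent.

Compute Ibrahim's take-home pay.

$888.60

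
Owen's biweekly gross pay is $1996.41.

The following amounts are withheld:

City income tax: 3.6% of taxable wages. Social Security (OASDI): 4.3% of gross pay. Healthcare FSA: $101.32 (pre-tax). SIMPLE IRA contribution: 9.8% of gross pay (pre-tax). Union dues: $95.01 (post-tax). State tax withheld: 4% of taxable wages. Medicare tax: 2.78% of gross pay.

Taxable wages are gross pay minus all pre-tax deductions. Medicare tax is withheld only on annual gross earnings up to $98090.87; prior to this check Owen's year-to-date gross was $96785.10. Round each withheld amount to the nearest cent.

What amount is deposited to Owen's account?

$1353.12

Healthcare FSA: $101.32
SIMPLE IRA contribution: $1996.41 × 0.098 = $195.65
Pre-tax total = $101.32 + $195.65 = $296.97
Taxable wages = $1996.41 − $296.97 = $1699.44
State tax withheld: $1699.44 × 0.04 = $67.98
City income tax: $1699.44 × 0.036 = $61.18
Social Security (OASDI): $1996.41 × 0.043 = $85.85
Medicare tax: only $98090.87 − $96785.10 = $1305.77 of this check is subject → $1305.77 × 0.0278 = $36.30
Union dues: $95.01
Total deductions = $101.32 + $195.65 + $67.98 + $61.18 + $85.85 + $36.30 + $95.01 = $643.29
Net pay = $1996.41 − $643.29 = $1353.12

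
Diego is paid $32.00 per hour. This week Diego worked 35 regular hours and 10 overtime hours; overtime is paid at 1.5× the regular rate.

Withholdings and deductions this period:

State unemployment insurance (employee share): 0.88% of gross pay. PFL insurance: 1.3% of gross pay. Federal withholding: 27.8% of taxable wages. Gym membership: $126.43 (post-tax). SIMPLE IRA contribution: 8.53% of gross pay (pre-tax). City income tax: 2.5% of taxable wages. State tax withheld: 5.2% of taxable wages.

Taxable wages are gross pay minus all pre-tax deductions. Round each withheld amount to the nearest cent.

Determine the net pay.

$782.66

Regular pay: 35 × $32.00 = $1120.00
Overtime pay: 10 × $32.00 × 1.5 = $480.00
Gross pay = $1120.00 + $480.00 = $1600.00
SIMPLE IRA contribution: $1600.00 × 0.0853 = $136.48
Taxable wages = $1600.00 − $136.48 = $1463.52
Federal withholding: $1463.52 × 0.278 = $406.86
City income tax: $1463.52 × 0.025 = $36.59
State tax withheld: $1463.52 × 0.052 = $76.10
PFL insurance: $1600.00 × 0.013 = $20.80
State unemployment insurance (employee share): $1600.00 × 0.0088 = $14.08
Gym membership: $126.43
Total deductions = $136.48 + $406.86 + $36.59 + $76.10 + $20.80 + $14.08 + $126.43 = $817.34
Net pay = $1600.00 − $817.34 = $782.66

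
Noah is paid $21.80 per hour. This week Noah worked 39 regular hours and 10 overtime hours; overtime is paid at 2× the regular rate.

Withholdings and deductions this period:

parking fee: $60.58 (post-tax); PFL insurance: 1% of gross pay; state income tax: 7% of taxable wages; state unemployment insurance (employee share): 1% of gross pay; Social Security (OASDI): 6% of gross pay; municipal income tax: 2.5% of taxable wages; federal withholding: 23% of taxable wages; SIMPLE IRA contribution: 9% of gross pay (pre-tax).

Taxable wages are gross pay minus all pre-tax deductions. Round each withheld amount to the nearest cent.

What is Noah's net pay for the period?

Regular pay: 39 × $21.80 = $850.20
Overtime pay: 10 × $21.80 × 2 = $436.00
Gross pay = $850.20 + $436.00 = $1,286.20
SIMPLE IRA contribution: $1,286.20 × 0.09 = $115.76
Taxable wages = $1,286.20 − $115.76 = $1,170.44
State income tax: $1,170.44 × 0.07 = $81.93
Municipal income tax: $1,170.44 × 0.025 = $29.26
Federal withholding: $1,170.44 × 0.23 = $269.20
Social Security (OASDI): $1,286.20 × 0.06 = $77.17
PFL insurance: $1,286.20 × 0.01 = $12.86
State unemployment insurance (employee share): $1,286.20 × 0.01 = $12.86
Parking fee: $60.58
Total deductions = $115.76 + $81.93 + $29.26 + $269.20 + $77.17 + $12.86 + $12.86 + $60.58 = $659.62
Net pay = $1,286.20 − $659.62 = $626.58

$626.58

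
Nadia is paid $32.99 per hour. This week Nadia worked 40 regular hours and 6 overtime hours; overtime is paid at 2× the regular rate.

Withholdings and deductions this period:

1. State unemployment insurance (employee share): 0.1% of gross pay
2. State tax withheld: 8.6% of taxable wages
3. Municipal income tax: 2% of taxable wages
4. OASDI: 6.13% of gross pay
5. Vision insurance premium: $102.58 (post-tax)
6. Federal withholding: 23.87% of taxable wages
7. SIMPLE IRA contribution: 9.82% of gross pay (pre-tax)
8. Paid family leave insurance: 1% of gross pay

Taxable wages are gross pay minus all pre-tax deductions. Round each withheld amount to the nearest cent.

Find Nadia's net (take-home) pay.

$787.16

Regular pay: 40 × $32.99 = $1,319.60
Overtime pay: 6 × $32.99 × 2 = $395.88
Gross pay = $1,319.60 + $395.88 = $1,715.48
SIMPLE IRA contribution: $1,715.48 × 0.0982 = $168.46
Taxable wages = $1,715.48 − $168.46 = $1,547.02
State tax withheld: $1,547.02 × 0.086 = $133.04
Federal withholding: $1,547.02 × 0.2387 = $369.27
Municipal income tax: $1,547.02 × 0.02 = $30.94
OASDI: $1,715.48 × 0.0613 = $105.16
State unemployment insurance (employee share): $1,715.48 × 0.001 = $1.72
Paid family leave insurance: $1,715.48 × 0.01 = $17.15
Vision insurance premium: $102.58
Total deductions = $168.46 + $133.04 + $369.27 + $30.94 + $105.16 + $1.72 + $17.15 + $102.58 = $928.32
Net pay = $1,715.48 − $928.32 = $787.16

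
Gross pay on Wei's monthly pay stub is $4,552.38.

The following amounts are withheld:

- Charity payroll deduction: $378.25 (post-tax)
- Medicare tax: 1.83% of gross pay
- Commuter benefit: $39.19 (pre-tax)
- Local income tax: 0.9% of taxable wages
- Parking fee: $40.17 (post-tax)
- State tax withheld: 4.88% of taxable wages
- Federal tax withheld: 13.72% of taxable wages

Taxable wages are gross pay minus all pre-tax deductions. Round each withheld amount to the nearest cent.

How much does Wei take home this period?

$3,131.39

Commuter benefit: $39.19
Taxable wages = $4,552.38 − $39.19 = $4,513.19
Local income tax: $4,513.19 × 0.009 = $40.62
Federal tax withheld: $4,513.19 × 0.1372 = $619.21
State tax withheld: $4,513.19 × 0.0488 = $220.24
Medicare tax: $4,552.38 × 0.0183 = $83.31
Parking fee: $40.17
Charity payroll deduction: $378.25
Total deductions = $39.19 + $40.62 + $619.21 + $220.24 + $83.31 + $40.17 + $378.25 = $1,420.99
Net pay = $4,552.38 − $1,420.99 = $3,131.39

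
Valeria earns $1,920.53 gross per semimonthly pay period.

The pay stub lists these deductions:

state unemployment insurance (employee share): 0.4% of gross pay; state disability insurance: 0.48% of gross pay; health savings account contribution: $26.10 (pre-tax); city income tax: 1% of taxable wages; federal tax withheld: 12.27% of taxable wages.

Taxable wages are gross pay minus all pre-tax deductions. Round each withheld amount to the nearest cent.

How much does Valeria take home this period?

$1,626.14

Health savings account contribution: $26.10
Taxable wages = $1,920.53 − $26.10 = $1,894.43
Federal tax withheld: $1,894.43 × 0.1227 = $232.45
City income tax: $1,894.43 × 0.01 = $18.94
State disability insurance: $1,920.53 × 0.0048 = $9.22
State unemployment insurance (employee share): $1,920.53 × 0.004 = $7.68
Total deductions = $26.10 + $232.45 + $18.94 + $9.22 + $7.68 = $294.39
Net pay = $1,920.53 − $294.39 = $1,626.14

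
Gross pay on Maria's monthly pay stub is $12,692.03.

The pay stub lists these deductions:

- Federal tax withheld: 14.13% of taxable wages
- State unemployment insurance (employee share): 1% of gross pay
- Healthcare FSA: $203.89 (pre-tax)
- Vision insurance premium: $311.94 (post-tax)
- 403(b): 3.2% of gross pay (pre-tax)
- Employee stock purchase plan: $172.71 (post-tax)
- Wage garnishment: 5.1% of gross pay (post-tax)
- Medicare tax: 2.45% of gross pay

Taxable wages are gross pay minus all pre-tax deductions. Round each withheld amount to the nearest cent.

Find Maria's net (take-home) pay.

403(b): $12,692.03 × 0.032 = $406.14
Healthcare FSA: $203.89
Pre-tax total = $406.14 + $203.89 = $610.03
Taxable wages = $12,692.03 − $610.03 = $12,082.00
Federal tax withheld: $12,082.00 × 0.1413 = $1,707.19
Medicare tax: $12,692.03 × 0.0245 = $310.95
State unemployment insurance (employee share): $12,692.03 × 0.01 = $126.92
Employee stock purchase plan: $172.71
Vision insurance premium: $311.94
Wage garnishment: $12,692.03 × 0.051 = $647.29
Total deductions = $406.14 + $203.89 + $1,707.19 + $310.95 + $126.92 + $172.71 + $311.94 + $647.29 = $3,887.03
Net pay = $12,692.03 − $3,887.03 = $8,805.00

$8,805.00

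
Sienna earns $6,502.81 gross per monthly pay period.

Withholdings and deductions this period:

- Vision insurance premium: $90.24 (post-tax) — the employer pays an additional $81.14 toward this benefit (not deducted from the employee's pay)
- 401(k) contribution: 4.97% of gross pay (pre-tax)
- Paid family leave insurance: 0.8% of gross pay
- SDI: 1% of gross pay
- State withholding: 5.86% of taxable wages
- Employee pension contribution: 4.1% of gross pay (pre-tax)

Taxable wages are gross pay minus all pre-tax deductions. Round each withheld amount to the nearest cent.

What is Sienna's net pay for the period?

$5,359.21

Employee pension contribution: $6,502.81 × 0.041 = $266.62
401(k) contribution: $6,502.81 × 0.0497 = $323.19
Pre-tax total = $266.62 + $323.19 = $589.81
Taxable wages = $6,502.81 − $589.81 = $5,913.00
State withholding: $5,913.00 × 0.0586 = $346.50
SDI: $6,502.81 × 0.01 = $65.03
Paid family leave insurance: $6,502.81 × 0.008 = $52.02
Vision insurance premium: $90.24
(Employer's $81.14 toward vision insurance premium is not withheld from the employee.)
Total deductions = $266.62 + $323.19 + $346.50 + $65.03 + $52.02 + $90.24 = $1,143.60
Net pay = $6,502.81 − $1,143.60 = $5,359.21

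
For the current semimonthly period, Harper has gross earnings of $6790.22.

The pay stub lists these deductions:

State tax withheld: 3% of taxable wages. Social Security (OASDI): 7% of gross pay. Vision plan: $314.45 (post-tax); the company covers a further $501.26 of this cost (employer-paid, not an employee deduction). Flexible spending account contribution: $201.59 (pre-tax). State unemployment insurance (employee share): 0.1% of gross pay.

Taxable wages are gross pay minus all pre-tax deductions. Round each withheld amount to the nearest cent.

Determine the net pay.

$5594.41

Flexible spending account contribution: $201.59
Taxable wages = $6790.22 − $201.59 = $6588.63
State tax withheld: $6588.63 × 0.03 = $197.66
Social Security (OASDI): $6790.22 × 0.07 = $475.32
State unemployment insurance (employee share): $6790.22 × 0.001 = $6.79
Vision plan: $314.45
(Employer's $501.26 toward vision plan is not withheld from the employee.)
Total deductions = $201.59 + $197.66 + $475.32 + $6.79 + $314.45 = $1195.81
Net pay = $6790.22 − $1195.81 = $5594.41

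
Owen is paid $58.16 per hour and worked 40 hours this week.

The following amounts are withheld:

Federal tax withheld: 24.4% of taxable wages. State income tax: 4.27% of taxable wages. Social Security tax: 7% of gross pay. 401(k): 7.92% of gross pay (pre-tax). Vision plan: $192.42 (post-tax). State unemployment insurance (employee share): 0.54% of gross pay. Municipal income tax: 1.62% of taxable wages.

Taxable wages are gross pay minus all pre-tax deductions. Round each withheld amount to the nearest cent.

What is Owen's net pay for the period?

$1,125.47

Gross pay: 40 × $58.16 = $2,326.40
401(k): $2,326.40 × 0.0792 = $184.25
Taxable wages = $2,326.40 − $184.25 = $2,142.15
Federal tax withheld: $2,142.15 × 0.244 = $522.68
Municipal income tax: $2,142.15 × 0.0162 = $34.70
State income tax: $2,142.15 × 0.0427 = $91.47
Social Security tax: $2,326.40 × 0.07 = $162.85
State unemployment insurance (employee share): $2,326.40 × 0.0054 = $12.56
Vision plan: $192.42
Total deductions = $184.25 + $522.68 + $34.70 + $91.47 + $162.85 + $12.56 + $192.42 = $1,200.93
Net pay = $2,326.40 − $1,200.93 = $1,125.47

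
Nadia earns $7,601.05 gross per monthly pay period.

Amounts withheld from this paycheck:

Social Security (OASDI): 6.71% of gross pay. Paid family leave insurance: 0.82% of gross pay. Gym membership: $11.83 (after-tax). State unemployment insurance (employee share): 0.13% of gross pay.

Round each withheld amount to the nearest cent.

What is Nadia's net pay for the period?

Social Security (OASDI): $7,601.05 × 0.0671 = $510.03
Paid family leave insurance: $7,601.05 × 0.0082 = $62.33
State unemployment insurance (employee share): $7,601.05 × 0.0013 = $9.88
Gym membership: $11.83
Total deductions = $510.03 + $62.33 + $9.88 + $11.83 = $594.07
Net pay = $7,601.05 − $594.07 = $7,006.98

$7,006.98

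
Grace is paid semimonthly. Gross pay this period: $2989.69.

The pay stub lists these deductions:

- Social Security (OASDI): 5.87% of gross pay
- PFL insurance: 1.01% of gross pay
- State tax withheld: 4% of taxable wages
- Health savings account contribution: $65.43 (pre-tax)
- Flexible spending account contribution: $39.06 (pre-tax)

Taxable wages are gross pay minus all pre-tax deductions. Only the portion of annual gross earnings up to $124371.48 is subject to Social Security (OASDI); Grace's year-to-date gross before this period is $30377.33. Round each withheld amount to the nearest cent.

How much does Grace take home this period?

Flexible spending account contribution: $39.06
Health savings account contribution: $65.43
Pre-tax total = $39.06 + $65.43 = $104.49
Taxable wages = $2989.69 − $104.49 = $2885.20
State tax withheld: $2885.20 × 0.04 = $115.41
Social Security (OASDI): cap not yet reached, full $2989.69 is subject → $2989.69 × 0.0587 = $175.49
PFL insurance: $2989.69 × 0.0101 = $30.20
Total deductions = $39.06 + $65.43 + $115.41 + $175.49 + $30.20 = $425.59
Net pay = $2989.69 − $425.59 = $2564.10

$2564.10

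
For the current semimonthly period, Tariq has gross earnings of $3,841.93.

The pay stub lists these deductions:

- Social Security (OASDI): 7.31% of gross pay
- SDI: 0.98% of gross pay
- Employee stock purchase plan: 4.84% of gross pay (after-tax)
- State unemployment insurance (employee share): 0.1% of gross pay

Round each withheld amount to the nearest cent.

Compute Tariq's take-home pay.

State unemployment insurance (employee share): $3,841.93 × 0.001 = $3.84
Social Security (OASDI): $3,841.93 × 0.0731 = $280.85
SDI: $3,841.93 × 0.0098 = $37.65
Employee stock purchase plan: $3,841.93 × 0.0484 = $185.95
Total deductions = $3.84 + $280.85 + $37.65 + $185.95 = $508.29
Net pay = $3,841.93 − $508.29 = $3,333.64

$3,333.64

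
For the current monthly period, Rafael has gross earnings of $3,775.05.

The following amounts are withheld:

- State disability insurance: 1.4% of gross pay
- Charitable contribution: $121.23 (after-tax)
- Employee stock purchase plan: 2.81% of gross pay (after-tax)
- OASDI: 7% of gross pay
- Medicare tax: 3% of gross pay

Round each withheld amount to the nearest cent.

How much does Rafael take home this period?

$3,117.39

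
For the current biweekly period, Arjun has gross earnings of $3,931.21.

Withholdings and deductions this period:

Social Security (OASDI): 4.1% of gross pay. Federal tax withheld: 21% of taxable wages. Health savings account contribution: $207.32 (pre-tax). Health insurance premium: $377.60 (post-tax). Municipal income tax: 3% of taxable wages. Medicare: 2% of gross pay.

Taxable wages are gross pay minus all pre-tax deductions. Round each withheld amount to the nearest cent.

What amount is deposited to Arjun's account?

$2,212.75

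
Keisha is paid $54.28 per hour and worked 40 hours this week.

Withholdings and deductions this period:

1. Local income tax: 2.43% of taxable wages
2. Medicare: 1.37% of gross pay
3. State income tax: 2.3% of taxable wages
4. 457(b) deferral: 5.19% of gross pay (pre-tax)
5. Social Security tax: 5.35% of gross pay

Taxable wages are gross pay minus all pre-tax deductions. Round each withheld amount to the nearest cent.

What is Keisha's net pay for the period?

Gross pay: 40 × $54.28 = $2171.20
457(b) deferral: $2171.20 × 0.0519 = $112.69
Taxable wages = $2171.20 − $112.69 = $2058.51
Local income tax: $2058.51 × 0.0243 = $50.02
State income tax: $2058.51 × 0.023 = $47.35
Social Security tax: $2171.20 × 0.0535 = $116.16
Medicare: $2171.20 × 0.0137 = $29.75
Total deductions = $112.69 + $50.02 + $47.35 + $116.16 + $29.75 = $355.97
Net pay = $2171.20 − $355.97 = $1815.23

$1815.23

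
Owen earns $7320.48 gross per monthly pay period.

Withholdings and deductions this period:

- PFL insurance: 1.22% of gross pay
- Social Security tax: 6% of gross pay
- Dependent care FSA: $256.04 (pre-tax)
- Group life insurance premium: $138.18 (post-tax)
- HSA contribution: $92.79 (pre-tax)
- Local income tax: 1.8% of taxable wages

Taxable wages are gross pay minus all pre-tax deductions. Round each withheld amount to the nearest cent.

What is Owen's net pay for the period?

$6179.44

HSA contribution: $92.79
Dependent care FSA: $256.04
Pre-tax total = $92.79 + $256.04 = $348.83
Taxable wages = $7320.48 − $348.83 = $6971.65
Local income tax: $6971.65 × 0.018 = $125.49
Social Security tax: $7320.48 × 0.06 = $439.23
PFL insurance: $7320.48 × 0.0122 = $89.31
Group life insurance premium: $138.18
Total deductions = $92.79 + $256.04 + $125.49 + $439.23 + $89.31 + $138.18 = $1141.04
Net pay = $7320.48 − $1141.04 = $6179.44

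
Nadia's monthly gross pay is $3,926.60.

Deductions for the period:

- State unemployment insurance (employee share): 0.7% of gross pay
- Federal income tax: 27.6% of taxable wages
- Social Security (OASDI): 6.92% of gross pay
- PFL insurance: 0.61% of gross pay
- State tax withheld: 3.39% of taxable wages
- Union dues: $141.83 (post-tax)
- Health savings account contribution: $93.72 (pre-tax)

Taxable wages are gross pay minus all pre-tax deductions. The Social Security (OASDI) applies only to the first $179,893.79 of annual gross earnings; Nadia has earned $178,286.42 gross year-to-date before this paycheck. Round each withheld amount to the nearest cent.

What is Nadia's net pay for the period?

$2,340.58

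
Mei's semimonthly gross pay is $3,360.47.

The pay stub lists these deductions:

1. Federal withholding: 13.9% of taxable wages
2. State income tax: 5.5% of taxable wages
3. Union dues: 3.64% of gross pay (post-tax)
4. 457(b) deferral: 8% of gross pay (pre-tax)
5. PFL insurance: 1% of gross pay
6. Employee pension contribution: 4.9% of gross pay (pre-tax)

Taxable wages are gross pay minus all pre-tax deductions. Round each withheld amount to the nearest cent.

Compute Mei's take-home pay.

457(b) deferral: $3,360.47 × 0.08 = $268.84
Employee pension contribution: $3,360.47 × 0.049 = $164.66
Pre-tax total = $268.84 + $164.66 = $433.50
Taxable wages = $3,360.47 − $433.50 = $2,926.97
State income tax: $2,926.97 × 0.055 = $160.98
Federal withholding: $2,926.97 × 0.139 = $406.85
PFL insurance: $3,360.47 × 0.01 = $33.60
Union dues: $3,360.47 × 0.0364 = $122.32
Total deductions = $268.84 + $164.66 + $160.98 + $406.85 + $33.60 + $122.32 = $1,157.25
Net pay = $3,360.47 − $1,157.25 = $2,203.22

$2,203.22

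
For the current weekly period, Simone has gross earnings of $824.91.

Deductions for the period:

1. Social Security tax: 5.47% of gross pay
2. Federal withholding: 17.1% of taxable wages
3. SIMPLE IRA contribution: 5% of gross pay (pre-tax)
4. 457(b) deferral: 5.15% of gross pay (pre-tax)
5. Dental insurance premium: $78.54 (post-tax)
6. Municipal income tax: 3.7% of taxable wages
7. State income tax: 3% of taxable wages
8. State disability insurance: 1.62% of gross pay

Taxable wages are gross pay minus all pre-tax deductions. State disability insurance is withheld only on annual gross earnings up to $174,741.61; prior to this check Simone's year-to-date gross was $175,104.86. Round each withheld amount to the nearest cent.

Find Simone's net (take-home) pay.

$441.12

SIMPLE IRA contribution: $824.91 × 0.05 = $41.25
457(b) deferral: $824.91 × 0.0515 = $42.48
Pre-tax total = $41.25 + $42.48 = $83.73
Taxable wages = $824.91 − $83.73 = $741.18
Federal withholding: $741.18 × 0.171 = $126.74
Municipal income tax: $741.18 × 0.037 = $27.42
State income tax: $741.18 × 0.03 = $22.24
State disability insurance: annual cap $174,741.61 already reached (YTD $175,104.86), so $0.00
Social Security tax: $824.91 × 0.0547 = $45.12
Dental insurance premium: $78.54
Total deductions = $41.25 + $42.48 + $126.74 + $27.42 + $22.24 + $0.00 + $45.12 + $78.54 = $383.79
Net pay = $824.91 − $383.79 = $441.12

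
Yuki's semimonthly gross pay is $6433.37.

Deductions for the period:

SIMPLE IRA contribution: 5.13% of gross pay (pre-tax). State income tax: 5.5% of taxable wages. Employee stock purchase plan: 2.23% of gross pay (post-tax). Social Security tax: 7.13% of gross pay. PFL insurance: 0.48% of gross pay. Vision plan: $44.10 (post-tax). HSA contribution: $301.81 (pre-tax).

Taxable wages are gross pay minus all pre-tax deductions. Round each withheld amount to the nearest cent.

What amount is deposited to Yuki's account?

HSA contribution: $301.81
SIMPLE IRA contribution: $6433.37 × 0.0513 = $330.03
Pre-tax total = $301.81 + $330.03 = $631.84
Taxable wages = $6433.37 − $631.84 = $5801.53
State income tax: $5801.53 × 0.055 = $319.08
Social Security tax: $6433.37 × 0.0713 = $458.70
PFL insurance: $6433.37 × 0.0048 = $30.88
Vision plan: $44.10
Employee stock purchase plan: $6433.37 × 0.0223 = $143.46
Total deductions = $301.81 + $330.03 + $319.08 + $458.70 + $30.88 + $44.10 + $143.46 = $1628.06
Net pay = $6433.37 − $1628.06 = $4805.31

$4805.31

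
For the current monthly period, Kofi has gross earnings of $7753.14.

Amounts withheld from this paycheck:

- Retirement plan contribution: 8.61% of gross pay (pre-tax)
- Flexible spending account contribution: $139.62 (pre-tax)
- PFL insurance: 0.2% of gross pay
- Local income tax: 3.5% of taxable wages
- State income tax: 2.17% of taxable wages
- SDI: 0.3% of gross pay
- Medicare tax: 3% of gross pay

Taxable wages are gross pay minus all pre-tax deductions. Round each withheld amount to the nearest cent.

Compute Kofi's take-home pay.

$6280.77

Retirement plan contribution: $7753.14 × 0.0861 = $667.55
Flexible spending account contribution: $139.62
Pre-tax total = $667.55 + $139.62 = $807.17
Taxable wages = $7753.14 − $807.17 = $6945.97
Local income tax: $6945.97 × 0.035 = $243.11
State income tax: $6945.97 × 0.0217 = $150.73
SDI: $7753.14 × 0.003 = $23.26
PFL insurance: $7753.14 × 0.002 = $15.51
Medicare tax: $7753.14 × 0.03 = $232.59
Total deductions = $667.55 + $139.62 + $243.11 + $150.73 + $23.26 + $15.51 + $232.59 = $1472.37
Net pay = $7753.14 − $1472.37 = $6280.77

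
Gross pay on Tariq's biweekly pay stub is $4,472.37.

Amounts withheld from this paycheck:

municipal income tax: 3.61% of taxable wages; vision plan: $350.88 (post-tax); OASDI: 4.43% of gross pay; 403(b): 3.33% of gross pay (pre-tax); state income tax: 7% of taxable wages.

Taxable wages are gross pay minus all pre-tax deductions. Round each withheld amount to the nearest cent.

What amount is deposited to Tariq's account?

403(b): $4,472.37 × 0.0333 = $148.93
Taxable wages = $4,472.37 − $148.93 = $4,323.44
Municipal income tax: $4,323.44 × 0.0361 = $156.08
State income tax: $4,323.44 × 0.07 = $302.64
OASDI: $4,472.37 × 0.0443 = $198.13
Vision plan: $350.88
Total deductions = $148.93 + $156.08 + $302.64 + $198.13 + $350.88 = $1,156.66
Net pay = $4,472.37 − $1,156.66 = $3,315.71

$3,315.71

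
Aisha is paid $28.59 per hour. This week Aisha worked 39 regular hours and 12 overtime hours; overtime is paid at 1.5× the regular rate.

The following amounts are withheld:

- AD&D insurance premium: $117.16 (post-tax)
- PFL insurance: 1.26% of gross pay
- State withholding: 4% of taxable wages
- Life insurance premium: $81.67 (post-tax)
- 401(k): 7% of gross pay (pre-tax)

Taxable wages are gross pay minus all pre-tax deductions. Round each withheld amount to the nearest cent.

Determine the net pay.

$1,235.58

Regular pay: 39 × $28.59 = $1,115.01
Overtime pay: 12 × $28.59 × 1.5 = $514.62
Gross pay = $1,115.01 + $514.62 = $1,629.63
401(k): $1,629.63 × 0.07 = $114.07
Taxable wages = $1,629.63 − $114.07 = $1,515.56
State withholding: $1,515.56 × 0.04 = $60.62
PFL insurance: $1,629.63 × 0.0126 = $20.53
AD&D insurance premium: $117.16
Life insurance premium: $81.67
Total deductions = $114.07 + $60.62 + $20.53 + $117.16 + $81.67 = $394.05
Net pay = $1,629.63 − $394.05 = $1,235.58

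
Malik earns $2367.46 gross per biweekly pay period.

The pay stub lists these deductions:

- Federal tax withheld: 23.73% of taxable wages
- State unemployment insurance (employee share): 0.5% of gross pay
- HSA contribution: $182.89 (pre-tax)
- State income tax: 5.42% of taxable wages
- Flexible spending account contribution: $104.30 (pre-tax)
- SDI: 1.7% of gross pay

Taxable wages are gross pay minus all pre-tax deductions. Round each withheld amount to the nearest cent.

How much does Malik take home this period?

$1421.78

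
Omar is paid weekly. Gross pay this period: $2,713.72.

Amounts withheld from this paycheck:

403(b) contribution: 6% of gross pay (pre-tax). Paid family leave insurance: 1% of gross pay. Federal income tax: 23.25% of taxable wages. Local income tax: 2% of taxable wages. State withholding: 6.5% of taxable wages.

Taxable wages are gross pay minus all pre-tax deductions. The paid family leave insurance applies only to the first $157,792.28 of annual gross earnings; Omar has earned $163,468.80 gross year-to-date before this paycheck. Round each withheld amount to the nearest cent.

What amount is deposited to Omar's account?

403(b) contribution: $2,713.72 × 0.06 = $162.82
Taxable wages = $2,713.72 − $162.82 = $2,550.90
Local income tax: $2,550.90 × 0.02 = $51.02
Federal income tax: $2,550.90 × 0.2325 = $593.08
State withholding: $2,550.90 × 0.065 = $165.81
Paid family leave insurance: annual cap $157,792.28 already reached (YTD $163,468.80), so $0.00
Total deductions = $162.82 + $51.02 + $593.08 + $165.81 + $0.00 = $972.73
Net pay = $2,713.72 − $972.73 = $1,740.99

$1,740.99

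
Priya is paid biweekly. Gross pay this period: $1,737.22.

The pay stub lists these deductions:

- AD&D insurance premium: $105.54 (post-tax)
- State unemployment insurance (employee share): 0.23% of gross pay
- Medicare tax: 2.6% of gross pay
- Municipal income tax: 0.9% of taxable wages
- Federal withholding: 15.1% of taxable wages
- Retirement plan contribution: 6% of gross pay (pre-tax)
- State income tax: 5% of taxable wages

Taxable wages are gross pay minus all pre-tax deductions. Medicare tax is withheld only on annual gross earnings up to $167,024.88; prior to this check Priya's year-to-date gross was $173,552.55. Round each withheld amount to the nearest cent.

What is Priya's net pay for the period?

$1,180.52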